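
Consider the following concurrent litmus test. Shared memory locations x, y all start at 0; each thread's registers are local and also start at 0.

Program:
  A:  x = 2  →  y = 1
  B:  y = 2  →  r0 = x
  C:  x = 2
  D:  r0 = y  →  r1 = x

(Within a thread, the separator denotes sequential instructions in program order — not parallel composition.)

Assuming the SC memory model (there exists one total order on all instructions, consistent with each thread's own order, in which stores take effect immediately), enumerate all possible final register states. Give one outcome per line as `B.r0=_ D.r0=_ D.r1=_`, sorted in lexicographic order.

outcome vector order: (B.r0,D.r0,D.r1)
|SC outcomes| = 10

B.r0=0 D.r0=0 D.r1=0
B.r0=0 D.r0=0 D.r1=2
B.r0=0 D.r0=1 D.r1=2
B.r0=0 D.r0=2 D.r1=0
B.r0=0 D.r0=2 D.r1=2
B.r0=2 D.r0=0 D.r1=0
B.r0=2 D.r0=0 D.r1=2
B.r0=2 D.r0=1 D.r1=2
B.r0=2 D.r0=2 D.r1=0
B.r0=2 D.r0=2 D.r1=2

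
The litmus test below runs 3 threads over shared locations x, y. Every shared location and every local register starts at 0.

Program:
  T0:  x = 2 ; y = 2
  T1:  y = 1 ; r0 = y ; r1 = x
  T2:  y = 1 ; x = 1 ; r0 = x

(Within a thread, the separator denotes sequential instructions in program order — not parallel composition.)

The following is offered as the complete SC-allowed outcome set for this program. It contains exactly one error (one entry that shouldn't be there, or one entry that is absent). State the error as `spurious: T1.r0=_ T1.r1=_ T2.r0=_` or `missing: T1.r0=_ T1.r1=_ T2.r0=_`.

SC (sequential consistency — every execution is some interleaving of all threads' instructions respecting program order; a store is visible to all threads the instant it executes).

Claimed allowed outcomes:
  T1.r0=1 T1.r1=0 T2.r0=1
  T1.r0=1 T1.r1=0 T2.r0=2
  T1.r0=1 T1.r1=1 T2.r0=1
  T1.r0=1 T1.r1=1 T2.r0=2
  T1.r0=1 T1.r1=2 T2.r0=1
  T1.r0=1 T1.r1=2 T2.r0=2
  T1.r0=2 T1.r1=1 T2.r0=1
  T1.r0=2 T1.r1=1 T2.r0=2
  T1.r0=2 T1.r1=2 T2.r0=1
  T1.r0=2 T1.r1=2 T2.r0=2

spurious: T1.r0=2 T1.r1=1 T2.r0=2

outcome vector order: (T1.r0,T1.r1,T2.r0)
[SC] allowed = {101, 102, 111, 112, 121, 122, 211, 221, 222}
claimed∖SC = {212}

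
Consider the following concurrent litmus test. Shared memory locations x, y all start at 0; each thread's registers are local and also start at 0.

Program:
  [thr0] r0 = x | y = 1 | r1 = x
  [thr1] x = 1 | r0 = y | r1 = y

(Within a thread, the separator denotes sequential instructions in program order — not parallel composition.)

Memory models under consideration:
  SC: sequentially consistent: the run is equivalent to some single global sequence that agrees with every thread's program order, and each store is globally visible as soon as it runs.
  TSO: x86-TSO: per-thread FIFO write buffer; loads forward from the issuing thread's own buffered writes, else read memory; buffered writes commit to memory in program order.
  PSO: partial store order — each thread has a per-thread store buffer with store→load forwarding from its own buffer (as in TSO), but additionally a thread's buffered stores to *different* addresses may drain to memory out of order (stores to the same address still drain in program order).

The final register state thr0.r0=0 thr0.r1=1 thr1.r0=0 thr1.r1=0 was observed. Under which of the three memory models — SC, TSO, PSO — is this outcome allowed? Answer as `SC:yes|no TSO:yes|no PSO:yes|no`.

SC:yes TSO:yes PSO:yes

outcome vector order: (thr0.r0,thr0.r1,thr1.r0,thr1.r1)
SC: 7 outcomes — {<0 0 1 1>; <0 1 0 0>; <0 1 0 1>; <0 1 1 1>; <1 1 0 0>; <1 1 0 1>; <1 1 1 1>}
TSO: 9 outcomes — {<0 0 0 0>; <0 0 0 1>; <0 0 1 1>; <0 1 0 0>; <0 1 0 1>; <0 1 1 1>; <1 1 0 0>; <1 1 0 1>; <1 1 1 1>}
PSO: 9 outcomes — {<0 0 0 0>; <0 0 0 1>; <0 0 1 1>; <0 1 0 0>; <0 1 0 1>; <0 1 1 1>; <1 1 0 0>; <1 1 0 1>; <1 1 1 1>}
target <0 1 0 0> ∈ {SC,TSO,PSO}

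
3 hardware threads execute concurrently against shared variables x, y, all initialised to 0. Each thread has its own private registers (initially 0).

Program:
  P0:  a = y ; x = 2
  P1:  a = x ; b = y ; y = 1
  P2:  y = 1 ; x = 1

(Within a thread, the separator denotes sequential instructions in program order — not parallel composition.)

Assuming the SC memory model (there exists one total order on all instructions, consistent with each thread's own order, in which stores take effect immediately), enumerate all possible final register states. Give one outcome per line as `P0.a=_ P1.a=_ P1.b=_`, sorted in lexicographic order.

outcome vector order: (P0.a,P1.a,P1.b)
|SC outcomes| = 9

P0.a=0 P1.a=0 P1.b=0
P0.a=0 P1.a=0 P1.b=1
P0.a=0 P1.a=1 P1.b=1
P0.a=0 P1.a=2 P1.b=0
P0.a=0 P1.a=2 P1.b=1
P0.a=1 P1.a=0 P1.b=0
P0.a=1 P1.a=0 P1.b=1
P0.a=1 P1.a=1 P1.b=1
P0.a=1 P1.a=2 P1.b=1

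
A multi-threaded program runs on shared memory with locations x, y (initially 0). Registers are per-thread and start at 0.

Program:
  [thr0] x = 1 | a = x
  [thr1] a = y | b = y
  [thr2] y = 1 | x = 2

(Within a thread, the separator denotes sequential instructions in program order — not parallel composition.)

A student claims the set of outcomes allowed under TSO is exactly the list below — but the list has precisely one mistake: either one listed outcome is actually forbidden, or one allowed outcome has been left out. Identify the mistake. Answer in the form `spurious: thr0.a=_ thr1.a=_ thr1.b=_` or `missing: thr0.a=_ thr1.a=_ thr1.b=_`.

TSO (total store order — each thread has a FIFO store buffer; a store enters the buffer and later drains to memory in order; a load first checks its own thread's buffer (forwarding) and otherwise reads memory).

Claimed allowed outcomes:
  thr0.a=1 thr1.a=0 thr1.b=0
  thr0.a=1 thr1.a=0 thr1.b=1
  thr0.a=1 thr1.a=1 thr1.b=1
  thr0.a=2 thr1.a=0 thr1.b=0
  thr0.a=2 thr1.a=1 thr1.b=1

outcome vector order: (thr0.a,thr1.a,thr1.b)
under TSO → (1,0,0), (1,0,1), (1,1,1), (2,0,0), (2,0,1), (2,1,1)
TSO∖claimed = {(2,0,1)}

missing: thr0.a=2 thr1.a=0 thr1.b=1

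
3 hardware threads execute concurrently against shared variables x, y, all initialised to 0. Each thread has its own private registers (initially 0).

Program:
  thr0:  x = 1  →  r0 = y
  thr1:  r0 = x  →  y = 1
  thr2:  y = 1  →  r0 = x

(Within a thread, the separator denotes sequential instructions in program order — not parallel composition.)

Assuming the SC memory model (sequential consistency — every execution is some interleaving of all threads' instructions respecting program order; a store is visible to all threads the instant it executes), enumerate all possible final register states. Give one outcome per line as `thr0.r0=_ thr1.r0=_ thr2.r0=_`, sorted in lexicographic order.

thr0.r0=0 thr1.r0=0 thr2.r0=1
thr0.r0=0 thr1.r0=1 thr2.r0=1
thr0.r0=1 thr1.r0=0 thr2.r0=0
thr0.r0=1 thr1.r0=0 thr2.r0=1
thr0.r0=1 thr1.r0=1 thr2.r0=0
thr0.r0=1 thr1.r0=1 thr2.r0=1

outcome vector order: (thr0.r0,thr1.r0,thr2.r0)
|SC outcomes| = 6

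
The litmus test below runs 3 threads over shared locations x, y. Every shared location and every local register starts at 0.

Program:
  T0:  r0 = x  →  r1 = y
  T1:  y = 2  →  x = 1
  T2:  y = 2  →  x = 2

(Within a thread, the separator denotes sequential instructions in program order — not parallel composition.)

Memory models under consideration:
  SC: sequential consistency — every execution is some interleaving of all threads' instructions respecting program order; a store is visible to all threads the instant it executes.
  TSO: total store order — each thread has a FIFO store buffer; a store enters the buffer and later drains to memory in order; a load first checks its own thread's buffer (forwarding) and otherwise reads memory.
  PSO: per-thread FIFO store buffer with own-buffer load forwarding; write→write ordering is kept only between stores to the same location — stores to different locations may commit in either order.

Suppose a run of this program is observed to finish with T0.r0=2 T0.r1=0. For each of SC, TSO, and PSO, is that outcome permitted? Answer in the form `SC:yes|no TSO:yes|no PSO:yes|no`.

outcome vector order: (T0.r0,T0.r1)
[SC] allowed = {(0,0), (0,2), (1,2), (2,2)}
[TSO] allowed = {(0,0), (0,2), (1,2), (2,2)}
[PSO] allowed = {(0,0), (0,2), (1,0), (1,2), (2,0), (2,2)}
target (2,0) ∈ {PSO}

SC:no TSO:no PSO:yes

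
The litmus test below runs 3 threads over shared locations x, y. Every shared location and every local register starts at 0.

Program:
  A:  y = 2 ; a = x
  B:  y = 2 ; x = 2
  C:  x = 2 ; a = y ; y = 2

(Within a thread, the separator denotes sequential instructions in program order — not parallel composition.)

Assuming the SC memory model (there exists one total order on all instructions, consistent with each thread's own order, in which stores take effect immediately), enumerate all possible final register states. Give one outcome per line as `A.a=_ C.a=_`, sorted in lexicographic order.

outcome vector order: (A.a,C.a)
|SC outcomes| = 3

A.a=0 C.a=2
A.a=2 C.a=0
A.a=2 C.a=2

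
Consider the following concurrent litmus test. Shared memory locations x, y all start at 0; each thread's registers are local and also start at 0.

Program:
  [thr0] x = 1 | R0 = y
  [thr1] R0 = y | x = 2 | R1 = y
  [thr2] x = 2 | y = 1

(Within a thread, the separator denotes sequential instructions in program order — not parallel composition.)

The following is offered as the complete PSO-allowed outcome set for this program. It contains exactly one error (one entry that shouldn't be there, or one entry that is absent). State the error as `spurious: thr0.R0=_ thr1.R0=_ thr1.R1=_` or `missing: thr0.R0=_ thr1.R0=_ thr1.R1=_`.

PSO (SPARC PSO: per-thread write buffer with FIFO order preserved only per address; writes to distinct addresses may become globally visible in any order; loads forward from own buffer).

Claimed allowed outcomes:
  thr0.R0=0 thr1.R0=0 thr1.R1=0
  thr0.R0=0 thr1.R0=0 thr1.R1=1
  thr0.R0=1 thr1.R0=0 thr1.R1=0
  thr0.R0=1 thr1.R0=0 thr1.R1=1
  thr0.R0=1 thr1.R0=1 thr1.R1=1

missing: thr0.R0=0 thr1.R0=1 thr1.R1=1

outcome vector order: (thr0.R0,thr1.R0,thr1.R1)
PSO (6): 000; 001; 011; 100; 101; 111
PSO∖claimed = {011}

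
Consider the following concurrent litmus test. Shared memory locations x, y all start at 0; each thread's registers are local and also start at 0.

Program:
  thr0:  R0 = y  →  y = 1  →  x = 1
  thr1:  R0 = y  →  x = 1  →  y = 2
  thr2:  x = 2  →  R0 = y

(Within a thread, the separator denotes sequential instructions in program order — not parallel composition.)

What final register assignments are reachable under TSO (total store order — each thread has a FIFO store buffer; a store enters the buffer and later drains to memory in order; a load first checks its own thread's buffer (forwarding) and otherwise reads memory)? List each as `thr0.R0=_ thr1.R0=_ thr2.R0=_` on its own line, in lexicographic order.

thr0.R0=0 thr1.R0=0 thr2.R0=0
thr0.R0=0 thr1.R0=0 thr2.R0=1
thr0.R0=0 thr1.R0=0 thr2.R0=2
thr0.R0=0 thr1.R0=1 thr2.R0=0
thr0.R0=0 thr1.R0=1 thr2.R0=1
thr0.R0=0 thr1.R0=1 thr2.R0=2
thr0.R0=2 thr1.R0=0 thr2.R0=0
thr0.R0=2 thr1.R0=0 thr2.R0=1
thr0.R0=2 thr1.R0=0 thr2.R0=2

outcome vector order: (thr0.R0,thr1.R0,thr2.R0)
|TSO outcomes| = 9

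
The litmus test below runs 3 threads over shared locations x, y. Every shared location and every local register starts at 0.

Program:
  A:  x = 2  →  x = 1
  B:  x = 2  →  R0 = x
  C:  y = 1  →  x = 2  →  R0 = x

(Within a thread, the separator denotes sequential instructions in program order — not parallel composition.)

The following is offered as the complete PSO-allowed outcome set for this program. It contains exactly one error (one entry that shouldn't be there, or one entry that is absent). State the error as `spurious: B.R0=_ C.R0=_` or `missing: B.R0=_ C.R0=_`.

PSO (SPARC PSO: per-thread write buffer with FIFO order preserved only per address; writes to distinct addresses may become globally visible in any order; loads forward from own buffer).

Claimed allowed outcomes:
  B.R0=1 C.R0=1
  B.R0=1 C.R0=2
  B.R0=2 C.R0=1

missing: B.R0=2 C.R0=2

outcome vector order: (B.R0,C.R0)
PSO: 4 outcomes — {11, 12, 21, 22}
PSO∖claimed = {22}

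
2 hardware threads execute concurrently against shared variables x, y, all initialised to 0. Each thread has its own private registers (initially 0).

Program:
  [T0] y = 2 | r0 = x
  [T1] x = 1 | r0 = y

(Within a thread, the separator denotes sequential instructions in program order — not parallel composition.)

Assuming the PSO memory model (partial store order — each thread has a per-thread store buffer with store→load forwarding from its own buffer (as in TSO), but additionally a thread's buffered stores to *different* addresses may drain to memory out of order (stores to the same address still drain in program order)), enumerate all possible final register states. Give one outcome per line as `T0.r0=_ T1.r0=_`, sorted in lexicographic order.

T0.r0=0 T1.r0=0
T0.r0=0 T1.r0=2
T0.r0=1 T1.r0=0
T0.r0=1 T1.r0=2

outcome vector order: (T0.r0,T1.r0)
|PSO outcomes| = 4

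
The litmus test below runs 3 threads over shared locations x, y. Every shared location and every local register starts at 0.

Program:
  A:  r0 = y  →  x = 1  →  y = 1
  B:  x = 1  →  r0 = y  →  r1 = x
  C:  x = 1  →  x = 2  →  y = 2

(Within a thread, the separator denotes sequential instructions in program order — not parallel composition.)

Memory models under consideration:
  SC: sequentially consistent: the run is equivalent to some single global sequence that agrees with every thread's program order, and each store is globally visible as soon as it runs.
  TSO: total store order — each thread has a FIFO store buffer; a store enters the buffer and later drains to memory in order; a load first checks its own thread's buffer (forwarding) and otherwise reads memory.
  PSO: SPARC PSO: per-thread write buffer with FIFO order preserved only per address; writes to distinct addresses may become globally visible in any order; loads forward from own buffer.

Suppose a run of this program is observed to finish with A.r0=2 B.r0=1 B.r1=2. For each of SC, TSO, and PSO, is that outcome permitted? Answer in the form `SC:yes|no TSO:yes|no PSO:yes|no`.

SC:no TSO:no PSO:yes

outcome vector order: (A.r0,B.r0,B.r1)
[SC] allowed = {(0,0,1) (0,0,2) (0,1,1) (0,1,2) (0,2,1) (0,2,2) (2,0,1) (2,0,2) (2,1,1) (2,2,1) (2,2,2)}
[TSO] allowed = {(0,0,1) (0,0,2) (0,1,1) (0,1,2) (0,2,1) (0,2,2) (2,0,1) (2,0,2) (2,1,1) (2,2,1) (2,2,2)}
[PSO] allowed = {(0,0,1) (0,0,2) (0,1,1) (0,1,2) (0,2,1) (0,2,2) (2,0,1) (2,0,2) (2,1,1) (2,1,2) (2,2,1) (2,2,2)}
target (2,1,2) ∈ {PSO}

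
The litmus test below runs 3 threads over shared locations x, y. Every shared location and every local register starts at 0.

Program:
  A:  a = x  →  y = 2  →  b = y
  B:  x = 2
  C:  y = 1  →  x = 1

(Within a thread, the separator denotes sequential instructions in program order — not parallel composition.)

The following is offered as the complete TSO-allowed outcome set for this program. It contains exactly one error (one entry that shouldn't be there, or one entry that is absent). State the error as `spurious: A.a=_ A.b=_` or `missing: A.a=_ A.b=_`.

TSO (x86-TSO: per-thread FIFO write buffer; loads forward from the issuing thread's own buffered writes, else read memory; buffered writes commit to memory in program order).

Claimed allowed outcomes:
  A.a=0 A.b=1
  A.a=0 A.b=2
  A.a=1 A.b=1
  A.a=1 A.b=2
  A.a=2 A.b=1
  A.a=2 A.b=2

spurious: A.a=1 A.b=1

outcome vector order: (A.a,A.b)
TSO: 5 outcomes — {(0,1), (0,2), (1,2), (2,1), (2,2)}
claimed∖TSO = {(1,1)}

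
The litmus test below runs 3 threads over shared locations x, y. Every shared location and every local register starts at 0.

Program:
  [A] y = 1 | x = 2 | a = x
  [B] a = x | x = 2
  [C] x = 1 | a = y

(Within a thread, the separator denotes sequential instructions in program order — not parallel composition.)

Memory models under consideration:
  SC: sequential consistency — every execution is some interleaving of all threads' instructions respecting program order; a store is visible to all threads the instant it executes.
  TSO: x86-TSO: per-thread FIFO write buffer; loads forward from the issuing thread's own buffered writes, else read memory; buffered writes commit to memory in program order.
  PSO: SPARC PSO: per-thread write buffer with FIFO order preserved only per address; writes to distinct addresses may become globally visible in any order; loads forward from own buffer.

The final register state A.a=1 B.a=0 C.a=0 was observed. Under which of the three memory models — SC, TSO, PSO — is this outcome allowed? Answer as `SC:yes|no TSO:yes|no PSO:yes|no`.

SC:no TSO:yes PSO:yes

outcome vector order: (A.a,B.a,C.a)
[SC] allowed = {<1 0 1>, <1 1 1>, <1 2 1>, <2 0 0>, <2 0 1>, <2 1 0>, <2 1 1>, <2 2 0>, <2 2 1>}
[TSO] allowed = {<1 0 0>, <1 0 1>, <1 1 0>, <1 1 1>, <1 2 0>, <1 2 1>, <2 0 0>, <2 0 1>, <2 1 0>, <2 1 1>, <2 2 0>, <2 2 1>}
[PSO] allowed = {<1 0 0>, <1 0 1>, <1 1 0>, <1 1 1>, <1 2 0>, <1 2 1>, <2 0 0>, <2 0 1>, <2 1 0>, <2 1 1>, <2 2 0>, <2 2 1>}
target <1 0 0> ∈ {TSO,PSO}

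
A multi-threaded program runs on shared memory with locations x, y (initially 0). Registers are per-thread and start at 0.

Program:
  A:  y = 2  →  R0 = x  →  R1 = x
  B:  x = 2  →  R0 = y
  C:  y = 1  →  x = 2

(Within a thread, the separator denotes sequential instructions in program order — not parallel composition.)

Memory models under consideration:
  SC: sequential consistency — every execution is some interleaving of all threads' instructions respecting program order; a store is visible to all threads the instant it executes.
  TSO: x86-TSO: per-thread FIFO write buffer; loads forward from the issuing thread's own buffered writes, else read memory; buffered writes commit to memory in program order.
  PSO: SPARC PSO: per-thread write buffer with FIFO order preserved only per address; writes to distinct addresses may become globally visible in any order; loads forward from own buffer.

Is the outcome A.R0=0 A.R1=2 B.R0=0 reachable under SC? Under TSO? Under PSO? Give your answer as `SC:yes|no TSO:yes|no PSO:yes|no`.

outcome vector order: (A.R0,A.R1,B.R0)
under SC → 001, 002, 021, 022, 220, 221, 222
under TSO → 000, 001, 002, 020, 021, 022, 220, 221, 222
under PSO → 000, 001, 002, 020, 021, 022, 220, 221, 222
target 020 ∈ {TSO,PSO}

SC:no TSO:yes PSO:yes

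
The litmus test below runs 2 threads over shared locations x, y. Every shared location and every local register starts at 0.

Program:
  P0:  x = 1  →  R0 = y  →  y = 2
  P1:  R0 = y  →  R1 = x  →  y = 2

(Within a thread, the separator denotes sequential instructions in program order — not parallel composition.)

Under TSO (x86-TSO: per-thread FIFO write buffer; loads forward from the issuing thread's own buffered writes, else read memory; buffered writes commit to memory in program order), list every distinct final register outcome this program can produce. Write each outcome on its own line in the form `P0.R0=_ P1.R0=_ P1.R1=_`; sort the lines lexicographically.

P0.R0=0 P1.R0=0 P1.R1=0
P0.R0=0 P1.R0=0 P1.R1=1
P0.R0=0 P1.R0=2 P1.R1=1
P0.R0=2 P1.R0=0 P1.R1=0
P0.R0=2 P1.R0=0 P1.R1=1

outcome vector order: (P0.R0,P1.R0,P1.R1)
|TSO outcomes| = 5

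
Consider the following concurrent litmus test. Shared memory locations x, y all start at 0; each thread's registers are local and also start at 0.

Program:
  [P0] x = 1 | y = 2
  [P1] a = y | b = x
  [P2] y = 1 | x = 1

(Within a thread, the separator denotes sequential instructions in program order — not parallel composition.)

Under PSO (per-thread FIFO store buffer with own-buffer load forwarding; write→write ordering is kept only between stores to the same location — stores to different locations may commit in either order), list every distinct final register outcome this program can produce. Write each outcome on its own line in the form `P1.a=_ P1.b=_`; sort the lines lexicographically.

outcome vector order: (P1.a,P1.b)
|PSO outcomes| = 6

P1.a=0 P1.b=0
P1.a=0 P1.b=1
P1.a=1 P1.b=0
P1.a=1 P1.b=1
P1.a=2 P1.b=0
P1.a=2 P1.b=1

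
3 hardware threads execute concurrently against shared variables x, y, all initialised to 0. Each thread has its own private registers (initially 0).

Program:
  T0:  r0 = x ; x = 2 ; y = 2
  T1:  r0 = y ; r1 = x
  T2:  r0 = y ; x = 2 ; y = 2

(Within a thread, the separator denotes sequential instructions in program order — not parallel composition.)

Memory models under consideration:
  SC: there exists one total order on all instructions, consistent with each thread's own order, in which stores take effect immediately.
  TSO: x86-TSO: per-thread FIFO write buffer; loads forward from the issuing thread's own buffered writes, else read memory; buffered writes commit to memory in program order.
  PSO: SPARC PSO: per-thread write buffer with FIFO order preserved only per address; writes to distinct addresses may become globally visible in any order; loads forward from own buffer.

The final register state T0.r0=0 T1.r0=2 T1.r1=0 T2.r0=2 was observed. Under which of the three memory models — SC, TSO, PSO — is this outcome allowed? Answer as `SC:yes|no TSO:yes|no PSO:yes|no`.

outcome vector order: (T0.r0,T1.r0,T1.r1,T2.r0)
[SC] allowed = {(0,0,0,0), (0,0,0,2), (0,0,2,0), (0,0,2,2), (0,2,2,0), (0,2,2,2), (2,0,0,0), (2,0,2,0), (2,2,2,0)}
[TSO] allowed = {(0,0,0,0), (0,0,0,2), (0,0,2,0), (0,0,2,2), (0,2,2,0), (0,2,2,2), (2,0,0,0), (2,0,2,0), (2,2,2,0)}
[PSO] allowed = {(0,0,0,0), (0,0,0,2), (0,0,2,0), (0,0,2,2), (0,2,0,0), (0,2,0,2), (0,2,2,0), (0,2,2,2), (2,0,0,0), (2,0,2,0), (2,2,0,0), (2,2,2,0)}
target (0,2,0,2) ∈ {PSO}

SC:no TSO:no PSO:yes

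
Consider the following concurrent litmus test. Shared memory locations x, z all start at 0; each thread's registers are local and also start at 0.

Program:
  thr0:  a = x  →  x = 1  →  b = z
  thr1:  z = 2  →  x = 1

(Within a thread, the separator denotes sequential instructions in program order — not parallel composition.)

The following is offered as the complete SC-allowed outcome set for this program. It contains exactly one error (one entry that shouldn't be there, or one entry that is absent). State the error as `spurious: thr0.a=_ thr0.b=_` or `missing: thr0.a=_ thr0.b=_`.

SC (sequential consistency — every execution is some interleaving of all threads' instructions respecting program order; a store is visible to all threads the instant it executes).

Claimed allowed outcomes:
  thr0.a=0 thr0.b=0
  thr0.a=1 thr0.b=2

outcome vector order: (thr0.a,thr0.b)
[SC] allowed = {(0,0); (0,2); (1,2)}
SC∖claimed = {(0,2)}

missing: thr0.a=0 thr0.b=2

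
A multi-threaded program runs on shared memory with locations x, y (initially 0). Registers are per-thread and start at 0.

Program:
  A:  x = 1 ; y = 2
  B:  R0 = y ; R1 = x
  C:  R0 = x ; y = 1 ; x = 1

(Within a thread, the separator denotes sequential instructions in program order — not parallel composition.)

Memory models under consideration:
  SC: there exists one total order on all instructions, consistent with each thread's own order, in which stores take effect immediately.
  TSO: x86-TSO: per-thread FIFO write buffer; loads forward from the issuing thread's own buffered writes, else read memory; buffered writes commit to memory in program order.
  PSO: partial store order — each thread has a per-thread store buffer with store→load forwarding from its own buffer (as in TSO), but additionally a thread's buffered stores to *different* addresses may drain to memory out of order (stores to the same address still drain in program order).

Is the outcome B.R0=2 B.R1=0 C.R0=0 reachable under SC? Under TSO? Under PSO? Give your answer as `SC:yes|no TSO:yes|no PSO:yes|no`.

SC:no TSO:no PSO:yes

outcome vector order: (B.R0,B.R1,C.R0)
[SC] allowed = {0/0/0; 0/0/1; 0/1/0; 0/1/1; 1/0/0; 1/1/0; 1/1/1; 2/1/0; 2/1/1}
[TSO] allowed = {0/0/0; 0/0/1; 0/1/0; 0/1/1; 1/0/0; 1/1/0; 1/1/1; 2/1/0; 2/1/1}
[PSO] allowed = {0/0/0; 0/0/1; 0/1/0; 0/1/1; 1/0/0; 1/1/0; 1/1/1; 2/0/0; 2/0/1; 2/1/0; 2/1/1}
target 2/0/0 ∈ {PSO}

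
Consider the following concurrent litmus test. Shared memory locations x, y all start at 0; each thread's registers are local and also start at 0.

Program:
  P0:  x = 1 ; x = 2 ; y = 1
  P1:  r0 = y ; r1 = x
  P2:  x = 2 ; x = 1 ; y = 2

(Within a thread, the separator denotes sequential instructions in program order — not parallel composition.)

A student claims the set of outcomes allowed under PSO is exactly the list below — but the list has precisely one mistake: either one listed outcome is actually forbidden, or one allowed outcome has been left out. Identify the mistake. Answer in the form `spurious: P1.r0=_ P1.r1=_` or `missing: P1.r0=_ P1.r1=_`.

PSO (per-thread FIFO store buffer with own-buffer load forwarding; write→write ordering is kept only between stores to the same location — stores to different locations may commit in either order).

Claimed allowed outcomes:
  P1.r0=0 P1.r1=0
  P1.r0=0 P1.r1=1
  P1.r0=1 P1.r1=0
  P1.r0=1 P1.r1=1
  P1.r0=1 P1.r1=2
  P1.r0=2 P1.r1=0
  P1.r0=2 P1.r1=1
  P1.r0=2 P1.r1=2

outcome vector order: (P1.r0,P1.r1)
PSO (9): <0 0>, <0 1>, <0 2>, <1 0>, <1 1>, <1 2>, <2 0>, <2 1>, <2 2>
PSO∖claimed = {<0 2>}

missing: P1.r0=0 P1.r1=2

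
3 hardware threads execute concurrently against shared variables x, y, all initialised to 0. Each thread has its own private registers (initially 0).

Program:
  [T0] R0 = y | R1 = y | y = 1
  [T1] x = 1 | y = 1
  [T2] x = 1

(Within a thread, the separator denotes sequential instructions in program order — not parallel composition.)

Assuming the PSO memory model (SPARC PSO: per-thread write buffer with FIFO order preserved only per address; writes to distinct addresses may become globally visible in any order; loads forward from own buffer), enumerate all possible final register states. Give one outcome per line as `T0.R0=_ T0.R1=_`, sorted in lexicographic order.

outcome vector order: (T0.R0,T0.R1)
|PSO outcomes| = 3

T0.R0=0 T0.R1=0
T0.R0=0 T0.R1=1
T0.R0=1 T0.R1=1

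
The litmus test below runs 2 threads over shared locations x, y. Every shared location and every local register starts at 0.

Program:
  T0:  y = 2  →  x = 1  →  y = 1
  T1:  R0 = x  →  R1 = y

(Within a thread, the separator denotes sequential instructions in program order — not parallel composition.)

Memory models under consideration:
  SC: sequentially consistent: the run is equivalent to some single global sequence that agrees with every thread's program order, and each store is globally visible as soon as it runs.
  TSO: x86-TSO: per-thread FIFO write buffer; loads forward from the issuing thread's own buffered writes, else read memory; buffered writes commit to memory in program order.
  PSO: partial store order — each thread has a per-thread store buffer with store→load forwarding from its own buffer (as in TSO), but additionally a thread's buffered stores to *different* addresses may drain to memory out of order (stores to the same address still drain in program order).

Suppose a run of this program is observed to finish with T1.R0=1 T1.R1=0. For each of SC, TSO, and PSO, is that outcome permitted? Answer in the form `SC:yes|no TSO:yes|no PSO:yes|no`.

outcome vector order: (T1.R0,T1.R1)
SC: 5 outcomes — {<0 0>; <0 1>; <0 2>; <1 1>; <1 2>}
TSO: 5 outcomes — {<0 0>; <0 1>; <0 2>; <1 1>; <1 2>}
PSO: 6 outcomes — {<0 0>; <0 1>; <0 2>; <1 0>; <1 1>; <1 2>}
target <1 0> ∈ {PSO}

SC:no TSO:no PSO:yes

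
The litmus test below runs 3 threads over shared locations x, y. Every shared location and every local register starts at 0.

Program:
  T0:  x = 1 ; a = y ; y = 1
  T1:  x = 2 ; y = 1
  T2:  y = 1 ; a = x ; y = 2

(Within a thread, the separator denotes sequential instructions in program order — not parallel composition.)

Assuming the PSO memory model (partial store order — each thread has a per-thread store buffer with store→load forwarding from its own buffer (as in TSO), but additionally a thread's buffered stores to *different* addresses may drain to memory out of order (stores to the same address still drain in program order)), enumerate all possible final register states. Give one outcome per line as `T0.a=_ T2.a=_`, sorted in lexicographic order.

outcome vector order: (T0.a,T2.a)
|PSO outcomes| = 9

T0.a=0 T2.a=0
T0.a=0 T2.a=1
T0.a=0 T2.a=2
T0.a=1 T2.a=0
T0.a=1 T2.a=1
T0.a=1 T2.a=2
T0.a=2 T2.a=0
T0.a=2 T2.a=1
T0.a=2 T2.a=2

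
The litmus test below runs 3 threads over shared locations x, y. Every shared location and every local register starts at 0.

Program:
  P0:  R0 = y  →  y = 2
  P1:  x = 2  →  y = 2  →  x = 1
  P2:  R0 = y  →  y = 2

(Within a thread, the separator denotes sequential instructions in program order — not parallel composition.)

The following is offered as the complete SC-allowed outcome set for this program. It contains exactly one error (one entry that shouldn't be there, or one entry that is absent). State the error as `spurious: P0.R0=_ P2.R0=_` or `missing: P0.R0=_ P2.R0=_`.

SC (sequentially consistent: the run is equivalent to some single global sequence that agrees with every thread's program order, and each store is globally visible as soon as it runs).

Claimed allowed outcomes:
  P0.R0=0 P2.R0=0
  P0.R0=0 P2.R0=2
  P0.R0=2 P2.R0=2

missing: P0.R0=2 P2.R0=0

outcome vector order: (P0.R0,P2.R0)
SC: 4 outcomes — {00; 02; 20; 22}
SC∖claimed = {20}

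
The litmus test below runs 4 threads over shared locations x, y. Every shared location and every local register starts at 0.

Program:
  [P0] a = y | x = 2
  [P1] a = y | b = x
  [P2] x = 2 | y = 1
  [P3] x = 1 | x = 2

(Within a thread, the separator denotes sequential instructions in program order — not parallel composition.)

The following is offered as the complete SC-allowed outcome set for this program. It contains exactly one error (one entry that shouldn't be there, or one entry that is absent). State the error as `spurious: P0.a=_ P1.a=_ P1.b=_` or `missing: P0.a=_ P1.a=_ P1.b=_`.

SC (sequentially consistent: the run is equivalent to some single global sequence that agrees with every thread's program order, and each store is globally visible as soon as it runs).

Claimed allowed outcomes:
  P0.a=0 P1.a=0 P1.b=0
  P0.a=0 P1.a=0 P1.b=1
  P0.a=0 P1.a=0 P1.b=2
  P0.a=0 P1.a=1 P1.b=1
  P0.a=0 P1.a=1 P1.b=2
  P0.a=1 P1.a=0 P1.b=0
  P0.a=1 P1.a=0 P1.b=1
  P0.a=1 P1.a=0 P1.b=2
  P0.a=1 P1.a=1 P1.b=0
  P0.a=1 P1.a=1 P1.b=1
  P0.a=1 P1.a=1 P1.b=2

spurious: P0.a=1 P1.a=1 P1.b=0

outcome vector order: (P0.a,P1.a,P1.b)
[SC] allowed = {(0,0,0) (0,0,1) (0,0,2) (0,1,1) (0,1,2) (1,0,0) (1,0,1) (1,0,2) (1,1,1) (1,1,2)}
claimed∖SC = {(1,1,0)}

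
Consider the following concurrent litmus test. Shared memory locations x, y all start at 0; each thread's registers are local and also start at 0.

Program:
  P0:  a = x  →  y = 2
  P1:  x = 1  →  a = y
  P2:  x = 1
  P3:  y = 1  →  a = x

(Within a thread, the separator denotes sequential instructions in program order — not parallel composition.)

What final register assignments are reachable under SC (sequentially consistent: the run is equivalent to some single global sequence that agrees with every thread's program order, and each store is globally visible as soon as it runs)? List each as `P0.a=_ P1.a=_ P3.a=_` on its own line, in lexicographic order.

outcome vector order: (P0.a,P1.a,P3.a)
|SC outcomes| = 10

P0.a=0 P1.a=0 P3.a=1
P0.a=0 P1.a=1 P3.a=0
P0.a=0 P1.a=1 P3.a=1
P0.a=0 P1.a=2 P3.a=0
P0.a=0 P1.a=2 P3.a=1
P0.a=1 P1.a=0 P3.a=1
P0.a=1 P1.a=1 P3.a=0
P0.a=1 P1.a=1 P3.a=1
P0.a=1 P1.a=2 P3.a=0
P0.a=1 P1.a=2 P3.a=1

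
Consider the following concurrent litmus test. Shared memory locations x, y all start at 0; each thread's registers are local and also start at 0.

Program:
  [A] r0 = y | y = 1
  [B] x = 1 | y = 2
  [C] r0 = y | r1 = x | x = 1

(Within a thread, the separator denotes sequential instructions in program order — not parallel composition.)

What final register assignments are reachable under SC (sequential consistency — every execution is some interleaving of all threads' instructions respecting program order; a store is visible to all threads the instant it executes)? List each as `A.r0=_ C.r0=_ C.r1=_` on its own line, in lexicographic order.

A.r0=0 C.r0=0 C.r1=0
A.r0=0 C.r0=0 C.r1=1
A.r0=0 C.r0=1 C.r1=0
A.r0=0 C.r0=1 C.r1=1
A.r0=0 C.r0=2 C.r1=1
A.r0=2 C.r0=0 C.r1=0
A.r0=2 C.r0=0 C.r1=1
A.r0=2 C.r0=1 C.r1=1
A.r0=2 C.r0=2 C.r1=1

outcome vector order: (A.r0,C.r0,C.r1)
|SC outcomes| = 9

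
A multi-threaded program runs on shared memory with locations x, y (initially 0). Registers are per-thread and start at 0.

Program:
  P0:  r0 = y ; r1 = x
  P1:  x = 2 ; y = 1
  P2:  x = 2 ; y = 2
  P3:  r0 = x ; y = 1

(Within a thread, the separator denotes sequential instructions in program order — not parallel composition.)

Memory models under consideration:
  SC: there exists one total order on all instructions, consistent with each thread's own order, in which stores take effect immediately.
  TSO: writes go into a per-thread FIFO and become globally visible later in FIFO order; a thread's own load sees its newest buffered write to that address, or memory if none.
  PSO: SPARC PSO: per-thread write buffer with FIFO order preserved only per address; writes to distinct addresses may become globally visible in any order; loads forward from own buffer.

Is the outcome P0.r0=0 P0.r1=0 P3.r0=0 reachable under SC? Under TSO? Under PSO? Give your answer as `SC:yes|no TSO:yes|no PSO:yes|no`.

SC:yes TSO:yes PSO:yes

outcome vector order: (P0.r0,P0.r1,P3.r0)
SC (9): 000, 002, 020, 022, 100, 120, 122, 220, 222
TSO (9): 000, 002, 020, 022, 100, 120, 122, 220, 222
PSO (12): 000, 002, 020, 022, 100, 102, 120, 122, 200, 202, 220, 222
target 000 ∈ {SC,TSO,PSO}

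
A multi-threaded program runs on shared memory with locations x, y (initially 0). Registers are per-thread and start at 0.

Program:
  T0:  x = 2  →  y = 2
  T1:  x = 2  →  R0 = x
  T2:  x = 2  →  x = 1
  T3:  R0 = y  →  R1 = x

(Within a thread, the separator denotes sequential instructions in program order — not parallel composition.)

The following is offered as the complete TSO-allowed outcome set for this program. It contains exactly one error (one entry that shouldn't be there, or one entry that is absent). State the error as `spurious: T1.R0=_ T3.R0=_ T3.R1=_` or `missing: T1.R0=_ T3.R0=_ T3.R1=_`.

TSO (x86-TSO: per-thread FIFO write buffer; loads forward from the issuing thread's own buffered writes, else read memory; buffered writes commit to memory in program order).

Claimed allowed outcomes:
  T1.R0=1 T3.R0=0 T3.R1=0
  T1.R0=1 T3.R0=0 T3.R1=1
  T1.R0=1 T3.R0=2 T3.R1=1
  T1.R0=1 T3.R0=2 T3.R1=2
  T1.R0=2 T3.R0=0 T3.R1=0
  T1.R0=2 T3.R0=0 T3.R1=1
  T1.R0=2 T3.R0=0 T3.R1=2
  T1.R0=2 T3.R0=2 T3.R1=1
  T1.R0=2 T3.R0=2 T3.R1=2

outcome vector order: (T1.R0,T3.R0,T3.R1)
TSO (10): <1 0 0>, <1 0 1>, <1 0 2>, <1 2 1>, <1 2 2>, <2 0 0>, <2 0 1>, <2 0 2>, <2 2 1>, <2 2 2>
TSO∖claimed = {<1 0 2>}

missing: T1.R0=1 T3.R0=0 T3.R1=2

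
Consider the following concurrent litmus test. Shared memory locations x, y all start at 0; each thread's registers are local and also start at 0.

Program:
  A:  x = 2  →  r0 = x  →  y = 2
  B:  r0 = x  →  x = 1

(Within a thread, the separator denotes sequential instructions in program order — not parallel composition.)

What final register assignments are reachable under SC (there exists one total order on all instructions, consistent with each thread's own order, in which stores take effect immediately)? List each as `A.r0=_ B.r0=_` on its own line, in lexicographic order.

A.r0=1 B.r0=0
A.r0=1 B.r0=2
A.r0=2 B.r0=0
A.r0=2 B.r0=2

outcome vector order: (A.r0,B.r0)
|SC outcomes| = 4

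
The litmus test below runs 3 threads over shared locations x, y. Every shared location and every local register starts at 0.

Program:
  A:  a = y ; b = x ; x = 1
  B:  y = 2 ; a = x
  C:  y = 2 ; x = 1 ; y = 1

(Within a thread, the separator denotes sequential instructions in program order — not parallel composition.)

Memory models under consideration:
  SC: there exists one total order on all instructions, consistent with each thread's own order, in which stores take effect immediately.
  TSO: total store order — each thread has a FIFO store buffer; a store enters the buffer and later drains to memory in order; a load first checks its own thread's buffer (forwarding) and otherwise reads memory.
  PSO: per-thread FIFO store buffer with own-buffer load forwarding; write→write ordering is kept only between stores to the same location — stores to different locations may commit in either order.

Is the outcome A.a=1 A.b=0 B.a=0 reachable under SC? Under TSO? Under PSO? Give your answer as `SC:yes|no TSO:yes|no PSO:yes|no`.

outcome vector order: (A.a,A.b,B.a)
SC (10): 000, 001, 010, 011, 110, 111, 200, 201, 210, 211
TSO (10): 000, 001, 010, 011, 110, 111, 200, 201, 210, 211
PSO (12): 000, 001, 010, 011, 100, 101, 110, 111, 200, 201, 210, 211
target 100 ∈ {PSO}

SC:no TSO:no PSO:yes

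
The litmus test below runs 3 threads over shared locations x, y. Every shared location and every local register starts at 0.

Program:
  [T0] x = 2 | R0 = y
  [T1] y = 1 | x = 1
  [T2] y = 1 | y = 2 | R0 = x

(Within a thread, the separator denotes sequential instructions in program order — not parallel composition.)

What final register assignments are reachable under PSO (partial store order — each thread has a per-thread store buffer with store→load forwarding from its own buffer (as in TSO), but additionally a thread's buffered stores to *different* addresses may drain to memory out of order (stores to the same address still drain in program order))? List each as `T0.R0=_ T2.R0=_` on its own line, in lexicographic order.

T0.R0=0 T2.R0=0
T0.R0=0 T2.R0=1
T0.R0=0 T2.R0=2
T0.R0=1 T2.R0=0
T0.R0=1 T2.R0=1
T0.R0=1 T2.R0=2
T0.R0=2 T2.R0=0
T0.R0=2 T2.R0=1
T0.R0=2 T2.R0=2

outcome vector order: (T0.R0,T2.R0)
|PSO outcomes| = 9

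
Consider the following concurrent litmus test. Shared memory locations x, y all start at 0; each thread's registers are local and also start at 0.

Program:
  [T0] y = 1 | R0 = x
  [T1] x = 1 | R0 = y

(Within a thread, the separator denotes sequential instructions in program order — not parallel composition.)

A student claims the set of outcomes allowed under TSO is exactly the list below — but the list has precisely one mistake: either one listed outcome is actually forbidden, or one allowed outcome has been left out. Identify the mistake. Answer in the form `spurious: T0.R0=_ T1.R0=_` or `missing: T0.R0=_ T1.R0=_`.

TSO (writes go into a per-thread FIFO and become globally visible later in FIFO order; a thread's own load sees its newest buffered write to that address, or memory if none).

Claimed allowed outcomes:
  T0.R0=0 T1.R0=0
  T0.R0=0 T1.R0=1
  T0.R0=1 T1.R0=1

outcome vector order: (T0.R0,T1.R0)
TSO: 4 outcomes — {(0,0), (0,1), (1,0), (1,1)}
TSO∖claimed = {(1,0)}

missing: T0.R0=1 T1.R0=0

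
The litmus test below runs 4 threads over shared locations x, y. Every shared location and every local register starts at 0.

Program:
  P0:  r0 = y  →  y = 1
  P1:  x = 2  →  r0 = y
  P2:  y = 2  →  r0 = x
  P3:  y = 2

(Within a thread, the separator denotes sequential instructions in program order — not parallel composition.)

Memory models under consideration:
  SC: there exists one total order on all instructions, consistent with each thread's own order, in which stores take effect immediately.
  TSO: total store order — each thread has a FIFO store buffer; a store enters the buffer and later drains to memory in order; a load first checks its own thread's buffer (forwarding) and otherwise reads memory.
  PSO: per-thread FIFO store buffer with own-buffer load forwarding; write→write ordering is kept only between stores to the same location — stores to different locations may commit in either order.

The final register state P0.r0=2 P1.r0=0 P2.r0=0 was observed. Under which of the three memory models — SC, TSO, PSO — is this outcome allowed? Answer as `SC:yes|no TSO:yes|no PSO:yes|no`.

outcome vector order: (P0.r0,P1.r0,P2.r0)
SC: 10 outcomes — {0/0/2; 0/1/0; 0/1/2; 0/2/0; 0/2/2; 2/0/2; 2/1/0; 2/1/2; 2/2/0; 2/2/2}
TSO: 12 outcomes — {0/0/0; 0/0/2; 0/1/0; 0/1/2; 0/2/0; 0/2/2; 2/0/0; 2/0/2; 2/1/0; 2/1/2; 2/2/0; 2/2/2}
PSO: 12 outcomes — {0/0/0; 0/0/2; 0/1/0; 0/1/2; 0/2/0; 0/2/2; 2/0/0; 2/0/2; 2/1/0; 2/1/2; 2/2/0; 2/2/2}
target 2/0/0 ∈ {TSO,PSO}

SC:no TSO:yes PSO:yes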